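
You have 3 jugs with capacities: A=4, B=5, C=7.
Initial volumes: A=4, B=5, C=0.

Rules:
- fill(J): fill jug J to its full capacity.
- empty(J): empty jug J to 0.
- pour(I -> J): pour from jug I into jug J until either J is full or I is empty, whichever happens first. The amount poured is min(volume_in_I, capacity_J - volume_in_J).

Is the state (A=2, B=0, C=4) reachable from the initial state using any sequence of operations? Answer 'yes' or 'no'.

BFS from (A=4, B=5, C=0):
  1. pour(A -> C) -> (A=0 B=5 C=4)
  2. fill(A) -> (A=4 B=5 C=4)
  3. pour(B -> C) -> (A=4 B=2 C=7)
  4. empty(C) -> (A=4 B=2 C=0)
  5. pour(A -> C) -> (A=0 B=2 C=4)
  6. pour(B -> A) -> (A=2 B=0 C=4)
Target reached → yes.

Answer: yes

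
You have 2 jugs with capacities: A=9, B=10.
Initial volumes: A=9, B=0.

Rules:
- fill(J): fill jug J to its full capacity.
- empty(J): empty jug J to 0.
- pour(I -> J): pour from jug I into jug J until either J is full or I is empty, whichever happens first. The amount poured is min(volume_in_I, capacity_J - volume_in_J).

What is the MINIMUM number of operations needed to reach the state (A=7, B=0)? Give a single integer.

Answer: 8

Derivation:
BFS from (A=9, B=0). One shortest path:
  1. pour(A -> B) -> (A=0 B=9)
  2. fill(A) -> (A=9 B=9)
  3. pour(A -> B) -> (A=8 B=10)
  4. empty(B) -> (A=8 B=0)
  5. pour(A -> B) -> (A=0 B=8)
  6. fill(A) -> (A=9 B=8)
  7. pour(A -> B) -> (A=7 B=10)
  8. empty(B) -> (A=7 B=0)
Reached target in 8 moves.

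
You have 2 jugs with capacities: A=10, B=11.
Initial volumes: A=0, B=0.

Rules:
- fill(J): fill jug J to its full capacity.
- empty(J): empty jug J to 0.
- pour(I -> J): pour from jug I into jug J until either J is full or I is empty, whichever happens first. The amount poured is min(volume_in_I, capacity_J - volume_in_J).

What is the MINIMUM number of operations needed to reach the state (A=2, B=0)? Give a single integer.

Answer: 8

Derivation:
BFS from (A=0, B=0). One shortest path:
  1. fill(B) -> (A=0 B=11)
  2. pour(B -> A) -> (A=10 B=1)
  3. empty(A) -> (A=0 B=1)
  4. pour(B -> A) -> (A=1 B=0)
  5. fill(B) -> (A=1 B=11)
  6. pour(B -> A) -> (A=10 B=2)
  7. empty(A) -> (A=0 B=2)
  8. pour(B -> A) -> (A=2 B=0)
Reached target in 8 moves.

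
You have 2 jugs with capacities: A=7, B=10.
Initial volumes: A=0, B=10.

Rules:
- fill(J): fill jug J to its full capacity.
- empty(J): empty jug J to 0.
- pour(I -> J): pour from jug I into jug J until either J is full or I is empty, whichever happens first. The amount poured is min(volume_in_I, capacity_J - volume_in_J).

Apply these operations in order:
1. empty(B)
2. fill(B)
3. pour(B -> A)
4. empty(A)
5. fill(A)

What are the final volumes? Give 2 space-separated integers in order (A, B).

Answer: 7 3

Derivation:
Step 1: empty(B) -> (A=0 B=0)
Step 2: fill(B) -> (A=0 B=10)
Step 3: pour(B -> A) -> (A=7 B=3)
Step 4: empty(A) -> (A=0 B=3)
Step 5: fill(A) -> (A=7 B=3)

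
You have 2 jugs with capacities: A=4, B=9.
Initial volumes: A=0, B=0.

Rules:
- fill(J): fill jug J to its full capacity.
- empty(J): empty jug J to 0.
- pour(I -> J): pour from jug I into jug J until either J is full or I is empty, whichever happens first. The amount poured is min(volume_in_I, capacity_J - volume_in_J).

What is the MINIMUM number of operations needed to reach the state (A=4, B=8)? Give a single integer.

BFS from (A=0, B=0). One shortest path:
  1. fill(A) -> (A=4 B=0)
  2. pour(A -> B) -> (A=0 B=4)
  3. fill(A) -> (A=4 B=4)
  4. pour(A -> B) -> (A=0 B=8)
  5. fill(A) -> (A=4 B=8)
Reached target in 5 moves.

Answer: 5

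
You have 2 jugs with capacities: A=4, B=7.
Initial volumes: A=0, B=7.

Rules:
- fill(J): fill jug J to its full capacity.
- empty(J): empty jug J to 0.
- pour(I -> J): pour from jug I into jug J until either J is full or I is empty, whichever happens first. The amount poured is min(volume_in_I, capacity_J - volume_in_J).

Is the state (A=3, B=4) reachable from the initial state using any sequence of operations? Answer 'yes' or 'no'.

BFS explored all 22 reachable states.
Reachable set includes: (0,0), (0,1), (0,2), (0,3), (0,4), (0,5), (0,6), (0,7), (1,0), (1,7), (2,0), (2,7) ...
Target (A=3, B=4) not in reachable set → no.

Answer: no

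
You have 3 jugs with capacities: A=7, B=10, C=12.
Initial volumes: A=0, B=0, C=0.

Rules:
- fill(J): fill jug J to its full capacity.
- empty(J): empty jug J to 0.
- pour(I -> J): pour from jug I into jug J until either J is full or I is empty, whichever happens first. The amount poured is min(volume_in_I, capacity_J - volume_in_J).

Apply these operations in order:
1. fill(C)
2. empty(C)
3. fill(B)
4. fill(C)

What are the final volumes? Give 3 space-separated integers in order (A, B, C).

Answer: 0 10 12

Derivation:
Step 1: fill(C) -> (A=0 B=0 C=12)
Step 2: empty(C) -> (A=0 B=0 C=0)
Step 3: fill(B) -> (A=0 B=10 C=0)
Step 4: fill(C) -> (A=0 B=10 C=12)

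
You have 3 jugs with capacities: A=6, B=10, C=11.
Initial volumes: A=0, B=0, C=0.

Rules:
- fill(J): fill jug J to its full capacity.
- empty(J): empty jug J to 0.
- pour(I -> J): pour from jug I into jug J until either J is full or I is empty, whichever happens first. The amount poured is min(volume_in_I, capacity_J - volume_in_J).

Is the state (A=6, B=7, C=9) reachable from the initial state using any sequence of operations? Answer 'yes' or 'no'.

Answer: yes

Derivation:
BFS from (A=0, B=0, C=0):
  1. fill(C) -> (A=0 B=0 C=11)
  2. pour(C -> B) -> (A=0 B=10 C=1)
  3. pour(B -> A) -> (A=6 B=4 C=1)
  4. pour(A -> C) -> (A=0 B=4 C=7)
  5. pour(B -> A) -> (A=4 B=0 C=7)
  6. pour(C -> B) -> (A=4 B=7 C=0)
  7. fill(C) -> (A=4 B=7 C=11)
  8. pour(C -> A) -> (A=6 B=7 C=9)
Target reached → yes.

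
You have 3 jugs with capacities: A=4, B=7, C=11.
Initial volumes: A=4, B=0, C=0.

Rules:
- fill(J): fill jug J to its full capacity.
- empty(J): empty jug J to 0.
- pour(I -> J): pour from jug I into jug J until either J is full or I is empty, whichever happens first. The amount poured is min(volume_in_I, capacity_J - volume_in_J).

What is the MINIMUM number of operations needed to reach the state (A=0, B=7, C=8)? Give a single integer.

Answer: 3

Derivation:
BFS from (A=4, B=0, C=0). One shortest path:
  1. fill(C) -> (A=4 B=0 C=11)
  2. pour(A -> B) -> (A=0 B=4 C=11)
  3. pour(C -> B) -> (A=0 B=7 C=8)
Reached target in 3 moves.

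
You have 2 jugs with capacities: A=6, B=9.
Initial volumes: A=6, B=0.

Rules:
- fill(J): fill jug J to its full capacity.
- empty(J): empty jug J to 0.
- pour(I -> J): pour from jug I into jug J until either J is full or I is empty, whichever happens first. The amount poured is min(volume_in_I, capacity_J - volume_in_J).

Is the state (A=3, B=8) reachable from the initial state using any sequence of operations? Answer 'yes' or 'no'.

Answer: no

Derivation:
BFS explored all 10 reachable states.
Reachable set includes: (0,0), (0,3), (0,6), (0,9), (3,0), (3,9), (6,0), (6,3), (6,6), (6,9)
Target (A=3, B=8) not in reachable set → no.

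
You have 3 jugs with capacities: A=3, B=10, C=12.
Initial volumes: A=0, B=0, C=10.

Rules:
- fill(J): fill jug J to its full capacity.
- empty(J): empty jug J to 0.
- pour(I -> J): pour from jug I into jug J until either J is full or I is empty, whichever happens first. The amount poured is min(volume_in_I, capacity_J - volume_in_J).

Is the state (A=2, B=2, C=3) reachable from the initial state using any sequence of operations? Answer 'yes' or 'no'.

BFS explored all 374 reachable states.
Reachable set includes: (0,0,0), (0,0,1), (0,0,2), (0,0,3), (0,0,4), (0,0,5), (0,0,6), (0,0,7), (0,0,8), (0,0,9), (0,0,10), (0,0,11) ...
Target (A=2, B=2, C=3) not in reachable set → no.

Answer: no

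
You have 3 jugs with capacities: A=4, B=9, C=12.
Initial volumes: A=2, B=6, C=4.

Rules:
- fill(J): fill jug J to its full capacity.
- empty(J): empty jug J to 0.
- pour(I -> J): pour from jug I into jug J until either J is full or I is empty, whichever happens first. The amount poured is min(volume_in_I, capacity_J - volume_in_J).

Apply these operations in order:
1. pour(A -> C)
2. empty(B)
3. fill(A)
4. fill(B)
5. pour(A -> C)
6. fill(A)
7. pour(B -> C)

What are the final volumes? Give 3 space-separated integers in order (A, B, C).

Step 1: pour(A -> C) -> (A=0 B=6 C=6)
Step 2: empty(B) -> (A=0 B=0 C=6)
Step 3: fill(A) -> (A=4 B=0 C=6)
Step 4: fill(B) -> (A=4 B=9 C=6)
Step 5: pour(A -> C) -> (A=0 B=9 C=10)
Step 6: fill(A) -> (A=4 B=9 C=10)
Step 7: pour(B -> C) -> (A=4 B=7 C=12)

Answer: 4 7 12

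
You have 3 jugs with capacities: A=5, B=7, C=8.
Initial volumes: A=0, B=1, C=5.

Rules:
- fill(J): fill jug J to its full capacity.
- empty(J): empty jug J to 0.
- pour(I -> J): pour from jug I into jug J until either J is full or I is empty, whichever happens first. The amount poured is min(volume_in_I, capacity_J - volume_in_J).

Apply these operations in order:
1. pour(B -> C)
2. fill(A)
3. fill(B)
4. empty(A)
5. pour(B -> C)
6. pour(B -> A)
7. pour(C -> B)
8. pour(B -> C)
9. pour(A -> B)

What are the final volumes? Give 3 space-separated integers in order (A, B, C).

Answer: 0 5 8

Derivation:
Step 1: pour(B -> C) -> (A=0 B=0 C=6)
Step 2: fill(A) -> (A=5 B=0 C=6)
Step 3: fill(B) -> (A=5 B=7 C=6)
Step 4: empty(A) -> (A=0 B=7 C=6)
Step 5: pour(B -> C) -> (A=0 B=5 C=8)
Step 6: pour(B -> A) -> (A=5 B=0 C=8)
Step 7: pour(C -> B) -> (A=5 B=7 C=1)
Step 8: pour(B -> C) -> (A=5 B=0 C=8)
Step 9: pour(A -> B) -> (A=0 B=5 C=8)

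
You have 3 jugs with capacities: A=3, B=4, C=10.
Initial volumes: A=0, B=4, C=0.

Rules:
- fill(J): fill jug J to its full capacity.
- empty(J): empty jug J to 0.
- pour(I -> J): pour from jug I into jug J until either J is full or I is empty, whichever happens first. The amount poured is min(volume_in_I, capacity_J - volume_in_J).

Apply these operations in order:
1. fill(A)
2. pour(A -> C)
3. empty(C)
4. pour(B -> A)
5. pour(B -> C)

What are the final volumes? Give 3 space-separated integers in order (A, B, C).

Step 1: fill(A) -> (A=3 B=4 C=0)
Step 2: pour(A -> C) -> (A=0 B=4 C=3)
Step 3: empty(C) -> (A=0 B=4 C=0)
Step 4: pour(B -> A) -> (A=3 B=1 C=0)
Step 5: pour(B -> C) -> (A=3 B=0 C=1)

Answer: 3 0 1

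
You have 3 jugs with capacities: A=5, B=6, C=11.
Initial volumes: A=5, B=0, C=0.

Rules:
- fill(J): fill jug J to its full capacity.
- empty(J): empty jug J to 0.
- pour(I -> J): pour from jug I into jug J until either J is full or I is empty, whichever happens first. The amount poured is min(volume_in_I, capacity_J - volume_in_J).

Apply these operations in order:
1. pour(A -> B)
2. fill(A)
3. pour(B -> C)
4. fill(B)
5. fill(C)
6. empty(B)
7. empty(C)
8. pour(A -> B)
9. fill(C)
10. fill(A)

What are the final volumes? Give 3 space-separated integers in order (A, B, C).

Step 1: pour(A -> B) -> (A=0 B=5 C=0)
Step 2: fill(A) -> (A=5 B=5 C=0)
Step 3: pour(B -> C) -> (A=5 B=0 C=5)
Step 4: fill(B) -> (A=5 B=6 C=5)
Step 5: fill(C) -> (A=5 B=6 C=11)
Step 6: empty(B) -> (A=5 B=0 C=11)
Step 7: empty(C) -> (A=5 B=0 C=0)
Step 8: pour(A -> B) -> (A=0 B=5 C=0)
Step 9: fill(C) -> (A=0 B=5 C=11)
Step 10: fill(A) -> (A=5 B=5 C=11)

Answer: 5 5 11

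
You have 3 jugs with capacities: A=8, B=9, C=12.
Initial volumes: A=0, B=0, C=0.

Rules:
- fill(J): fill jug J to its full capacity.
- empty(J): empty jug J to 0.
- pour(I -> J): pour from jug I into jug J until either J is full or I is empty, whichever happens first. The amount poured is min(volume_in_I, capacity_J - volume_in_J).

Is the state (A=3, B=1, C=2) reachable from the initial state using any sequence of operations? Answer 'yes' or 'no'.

BFS explored all 554 reachable states.
Reachable set includes: (0,0,0), (0,0,1), (0,0,2), (0,0,3), (0,0,4), (0,0,5), (0,0,6), (0,0,7), (0,0,8), (0,0,9), (0,0,10), (0,0,11) ...
Target (A=3, B=1, C=2) not in reachable set → no.

Answer: no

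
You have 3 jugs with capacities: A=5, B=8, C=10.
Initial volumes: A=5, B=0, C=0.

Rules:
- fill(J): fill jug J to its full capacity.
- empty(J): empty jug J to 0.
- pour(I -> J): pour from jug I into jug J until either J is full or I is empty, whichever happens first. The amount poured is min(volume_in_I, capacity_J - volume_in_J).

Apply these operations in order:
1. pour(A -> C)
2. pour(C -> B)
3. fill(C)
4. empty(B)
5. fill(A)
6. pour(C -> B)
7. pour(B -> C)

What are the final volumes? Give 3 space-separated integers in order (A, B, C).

Step 1: pour(A -> C) -> (A=0 B=0 C=5)
Step 2: pour(C -> B) -> (A=0 B=5 C=0)
Step 3: fill(C) -> (A=0 B=5 C=10)
Step 4: empty(B) -> (A=0 B=0 C=10)
Step 5: fill(A) -> (A=5 B=0 C=10)
Step 6: pour(C -> B) -> (A=5 B=8 C=2)
Step 7: pour(B -> C) -> (A=5 B=0 C=10)

Answer: 5 0 10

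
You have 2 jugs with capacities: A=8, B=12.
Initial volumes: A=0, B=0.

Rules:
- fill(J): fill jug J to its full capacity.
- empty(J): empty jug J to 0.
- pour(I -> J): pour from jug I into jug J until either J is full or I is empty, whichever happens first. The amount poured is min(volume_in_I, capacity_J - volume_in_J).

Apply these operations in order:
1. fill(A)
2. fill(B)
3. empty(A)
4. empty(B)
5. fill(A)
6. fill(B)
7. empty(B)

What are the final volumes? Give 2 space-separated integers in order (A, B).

Answer: 8 0

Derivation:
Step 1: fill(A) -> (A=8 B=0)
Step 2: fill(B) -> (A=8 B=12)
Step 3: empty(A) -> (A=0 B=12)
Step 4: empty(B) -> (A=0 B=0)
Step 5: fill(A) -> (A=8 B=0)
Step 6: fill(B) -> (A=8 B=12)
Step 7: empty(B) -> (A=8 B=0)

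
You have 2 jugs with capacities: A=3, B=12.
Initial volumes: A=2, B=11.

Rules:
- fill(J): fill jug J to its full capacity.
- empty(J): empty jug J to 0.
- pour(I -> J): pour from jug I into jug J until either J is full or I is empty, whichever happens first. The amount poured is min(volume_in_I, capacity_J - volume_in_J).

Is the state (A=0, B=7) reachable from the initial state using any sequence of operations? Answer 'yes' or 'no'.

Answer: yes

Derivation:
BFS from (A=2, B=11):
  1. pour(B -> A) -> (A=3 B=10)
  2. empty(A) -> (A=0 B=10)
  3. pour(B -> A) -> (A=3 B=7)
  4. empty(A) -> (A=0 B=7)
Target reached → yes.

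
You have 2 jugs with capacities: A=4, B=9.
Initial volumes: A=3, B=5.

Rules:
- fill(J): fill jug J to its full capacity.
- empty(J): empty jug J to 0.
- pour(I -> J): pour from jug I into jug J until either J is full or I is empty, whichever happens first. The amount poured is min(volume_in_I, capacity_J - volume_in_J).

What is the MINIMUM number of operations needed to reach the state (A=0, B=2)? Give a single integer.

BFS from (A=3, B=5). One shortest path:
  1. empty(B) -> (A=3 B=0)
  2. pour(A -> B) -> (A=0 B=3)
  3. fill(A) -> (A=4 B=3)
  4. pour(A -> B) -> (A=0 B=7)
  5. fill(A) -> (A=4 B=7)
  6. pour(A -> B) -> (A=2 B=9)
  7. empty(B) -> (A=2 B=0)
  8. pour(A -> B) -> (A=0 B=2)
Reached target in 8 moves.

Answer: 8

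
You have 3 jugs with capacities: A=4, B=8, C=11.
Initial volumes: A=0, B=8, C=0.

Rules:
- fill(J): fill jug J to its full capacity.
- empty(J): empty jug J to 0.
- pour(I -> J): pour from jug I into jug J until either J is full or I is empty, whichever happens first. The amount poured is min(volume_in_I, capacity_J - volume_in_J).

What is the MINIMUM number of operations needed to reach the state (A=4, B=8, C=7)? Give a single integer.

Answer: 2

Derivation:
BFS from (A=0, B=8, C=0). One shortest path:
  1. fill(C) -> (A=0 B=8 C=11)
  2. pour(C -> A) -> (A=4 B=8 C=7)
Reached target in 2 moves.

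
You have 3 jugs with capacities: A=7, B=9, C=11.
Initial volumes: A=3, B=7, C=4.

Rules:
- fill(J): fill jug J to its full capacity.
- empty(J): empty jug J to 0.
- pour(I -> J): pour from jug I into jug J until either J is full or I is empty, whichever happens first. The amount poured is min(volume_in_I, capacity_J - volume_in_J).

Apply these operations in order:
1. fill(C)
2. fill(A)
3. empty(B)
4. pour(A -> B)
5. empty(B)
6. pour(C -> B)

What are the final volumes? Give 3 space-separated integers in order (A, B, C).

Answer: 0 9 2

Derivation:
Step 1: fill(C) -> (A=3 B=7 C=11)
Step 2: fill(A) -> (A=7 B=7 C=11)
Step 3: empty(B) -> (A=7 B=0 C=11)
Step 4: pour(A -> B) -> (A=0 B=7 C=11)
Step 5: empty(B) -> (A=0 B=0 C=11)
Step 6: pour(C -> B) -> (A=0 B=9 C=2)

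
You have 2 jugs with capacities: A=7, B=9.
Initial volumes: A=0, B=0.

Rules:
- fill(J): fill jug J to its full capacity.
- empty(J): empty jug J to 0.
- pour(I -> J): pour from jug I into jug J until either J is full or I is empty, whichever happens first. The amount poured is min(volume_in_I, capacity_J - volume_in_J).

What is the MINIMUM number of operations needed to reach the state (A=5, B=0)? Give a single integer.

Answer: 5

Derivation:
BFS from (A=0, B=0). One shortest path:
  1. fill(A) -> (A=7 B=0)
  2. pour(A -> B) -> (A=0 B=7)
  3. fill(A) -> (A=7 B=7)
  4. pour(A -> B) -> (A=5 B=9)
  5. empty(B) -> (A=5 B=0)
Reached target in 5 moves.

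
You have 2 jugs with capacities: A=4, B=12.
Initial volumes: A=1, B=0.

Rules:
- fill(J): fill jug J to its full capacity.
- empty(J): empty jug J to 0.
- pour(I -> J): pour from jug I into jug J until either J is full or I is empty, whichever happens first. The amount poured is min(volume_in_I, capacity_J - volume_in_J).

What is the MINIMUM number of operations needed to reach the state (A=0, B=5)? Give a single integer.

Answer: 3

Derivation:
BFS from (A=1, B=0). One shortest path:
  1. pour(A -> B) -> (A=0 B=1)
  2. fill(A) -> (A=4 B=1)
  3. pour(A -> B) -> (A=0 B=5)
Reached target in 3 moves.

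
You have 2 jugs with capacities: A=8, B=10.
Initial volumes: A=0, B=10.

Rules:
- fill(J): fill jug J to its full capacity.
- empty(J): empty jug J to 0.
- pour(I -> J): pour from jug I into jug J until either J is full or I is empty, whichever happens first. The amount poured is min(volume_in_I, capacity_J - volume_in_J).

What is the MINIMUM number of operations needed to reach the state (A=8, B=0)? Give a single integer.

BFS from (A=0, B=10). One shortest path:
  1. fill(A) -> (A=8 B=10)
  2. empty(B) -> (A=8 B=0)
Reached target in 2 moves.

Answer: 2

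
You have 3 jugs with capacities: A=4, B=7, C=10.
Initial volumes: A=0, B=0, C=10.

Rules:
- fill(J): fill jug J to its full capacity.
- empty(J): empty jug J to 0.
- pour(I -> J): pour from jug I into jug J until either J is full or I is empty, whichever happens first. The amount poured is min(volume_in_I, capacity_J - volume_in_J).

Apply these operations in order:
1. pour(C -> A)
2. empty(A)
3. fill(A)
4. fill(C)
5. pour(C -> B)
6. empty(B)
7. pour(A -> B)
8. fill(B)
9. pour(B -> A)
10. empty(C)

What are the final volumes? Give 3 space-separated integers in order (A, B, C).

Answer: 4 3 0

Derivation:
Step 1: pour(C -> A) -> (A=4 B=0 C=6)
Step 2: empty(A) -> (A=0 B=0 C=6)
Step 3: fill(A) -> (A=4 B=0 C=6)
Step 4: fill(C) -> (A=4 B=0 C=10)
Step 5: pour(C -> B) -> (A=4 B=7 C=3)
Step 6: empty(B) -> (A=4 B=0 C=3)
Step 7: pour(A -> B) -> (A=0 B=4 C=3)
Step 8: fill(B) -> (A=0 B=7 C=3)
Step 9: pour(B -> A) -> (A=4 B=3 C=3)
Step 10: empty(C) -> (A=4 B=3 C=0)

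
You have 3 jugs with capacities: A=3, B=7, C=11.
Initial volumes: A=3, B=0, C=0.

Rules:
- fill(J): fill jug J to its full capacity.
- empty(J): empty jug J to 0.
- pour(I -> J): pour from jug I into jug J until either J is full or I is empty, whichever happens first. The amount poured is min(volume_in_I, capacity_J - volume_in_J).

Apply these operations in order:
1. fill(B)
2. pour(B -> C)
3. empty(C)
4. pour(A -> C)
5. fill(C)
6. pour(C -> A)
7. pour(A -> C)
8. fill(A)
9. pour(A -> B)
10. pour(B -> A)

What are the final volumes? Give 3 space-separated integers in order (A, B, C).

Answer: 3 0 11

Derivation:
Step 1: fill(B) -> (A=3 B=7 C=0)
Step 2: pour(B -> C) -> (A=3 B=0 C=7)
Step 3: empty(C) -> (A=3 B=0 C=0)
Step 4: pour(A -> C) -> (A=0 B=0 C=3)
Step 5: fill(C) -> (A=0 B=0 C=11)
Step 6: pour(C -> A) -> (A=3 B=0 C=8)
Step 7: pour(A -> C) -> (A=0 B=0 C=11)
Step 8: fill(A) -> (A=3 B=0 C=11)
Step 9: pour(A -> B) -> (A=0 B=3 C=11)
Step 10: pour(B -> A) -> (A=3 B=0 C=11)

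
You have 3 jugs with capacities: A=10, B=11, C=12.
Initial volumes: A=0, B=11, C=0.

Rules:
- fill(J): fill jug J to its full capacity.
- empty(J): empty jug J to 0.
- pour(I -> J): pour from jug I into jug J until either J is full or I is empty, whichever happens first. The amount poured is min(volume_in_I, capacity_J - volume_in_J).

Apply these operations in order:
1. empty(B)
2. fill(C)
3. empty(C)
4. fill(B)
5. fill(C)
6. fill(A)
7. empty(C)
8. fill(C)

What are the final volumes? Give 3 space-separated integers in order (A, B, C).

Answer: 10 11 12

Derivation:
Step 1: empty(B) -> (A=0 B=0 C=0)
Step 2: fill(C) -> (A=0 B=0 C=12)
Step 3: empty(C) -> (A=0 B=0 C=0)
Step 4: fill(B) -> (A=0 B=11 C=0)
Step 5: fill(C) -> (A=0 B=11 C=12)
Step 6: fill(A) -> (A=10 B=11 C=12)
Step 7: empty(C) -> (A=10 B=11 C=0)
Step 8: fill(C) -> (A=10 B=11 C=12)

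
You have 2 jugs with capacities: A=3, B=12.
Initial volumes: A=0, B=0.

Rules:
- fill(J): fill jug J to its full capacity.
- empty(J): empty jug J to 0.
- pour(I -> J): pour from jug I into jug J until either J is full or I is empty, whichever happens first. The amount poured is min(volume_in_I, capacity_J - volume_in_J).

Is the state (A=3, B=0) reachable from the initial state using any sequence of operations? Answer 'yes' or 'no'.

Answer: yes

Derivation:
BFS from (A=0, B=0):
  1. fill(A) -> (A=3 B=0)
Target reached → yes.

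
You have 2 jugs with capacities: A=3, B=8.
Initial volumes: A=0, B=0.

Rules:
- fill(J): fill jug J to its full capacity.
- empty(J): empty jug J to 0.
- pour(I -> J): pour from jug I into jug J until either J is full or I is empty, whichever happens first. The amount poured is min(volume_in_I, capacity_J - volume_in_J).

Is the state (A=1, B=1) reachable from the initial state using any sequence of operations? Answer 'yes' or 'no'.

Answer: no

Derivation:
BFS explored all 22 reachable states.
Reachable set includes: (0,0), (0,1), (0,2), (0,3), (0,4), (0,5), (0,6), (0,7), (0,8), (1,0), (1,8), (2,0) ...
Target (A=1, B=1) not in reachable set → no.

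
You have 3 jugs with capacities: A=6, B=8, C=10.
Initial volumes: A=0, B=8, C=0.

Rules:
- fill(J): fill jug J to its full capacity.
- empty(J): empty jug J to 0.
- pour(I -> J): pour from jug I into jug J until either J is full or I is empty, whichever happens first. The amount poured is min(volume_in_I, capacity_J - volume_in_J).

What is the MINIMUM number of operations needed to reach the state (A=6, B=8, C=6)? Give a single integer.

Answer: 3

Derivation:
BFS from (A=0, B=8, C=0). One shortest path:
  1. fill(A) -> (A=6 B=8 C=0)
  2. pour(A -> C) -> (A=0 B=8 C=6)
  3. fill(A) -> (A=6 B=8 C=6)
Reached target in 3 moves.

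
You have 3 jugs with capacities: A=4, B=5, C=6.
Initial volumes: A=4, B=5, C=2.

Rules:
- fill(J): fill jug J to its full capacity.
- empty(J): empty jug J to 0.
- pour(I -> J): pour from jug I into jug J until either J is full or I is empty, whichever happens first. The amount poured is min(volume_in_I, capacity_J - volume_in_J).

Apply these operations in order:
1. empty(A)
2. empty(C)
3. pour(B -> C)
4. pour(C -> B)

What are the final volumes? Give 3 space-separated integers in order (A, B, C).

Answer: 0 5 0

Derivation:
Step 1: empty(A) -> (A=0 B=5 C=2)
Step 2: empty(C) -> (A=0 B=5 C=0)
Step 3: pour(B -> C) -> (A=0 B=0 C=5)
Step 4: pour(C -> B) -> (A=0 B=5 C=0)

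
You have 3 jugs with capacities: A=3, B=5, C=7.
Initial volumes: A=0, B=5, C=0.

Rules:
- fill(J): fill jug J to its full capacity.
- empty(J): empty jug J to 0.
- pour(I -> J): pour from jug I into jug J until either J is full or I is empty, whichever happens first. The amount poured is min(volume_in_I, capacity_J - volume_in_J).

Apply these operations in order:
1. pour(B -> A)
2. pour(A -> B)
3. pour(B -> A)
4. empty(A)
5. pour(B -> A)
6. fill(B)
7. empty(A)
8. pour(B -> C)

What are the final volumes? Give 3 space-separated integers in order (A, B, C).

Answer: 0 0 5

Derivation:
Step 1: pour(B -> A) -> (A=3 B=2 C=0)
Step 2: pour(A -> B) -> (A=0 B=5 C=0)
Step 3: pour(B -> A) -> (A=3 B=2 C=0)
Step 4: empty(A) -> (A=0 B=2 C=0)
Step 5: pour(B -> A) -> (A=2 B=0 C=0)
Step 6: fill(B) -> (A=2 B=5 C=0)
Step 7: empty(A) -> (A=0 B=5 C=0)
Step 8: pour(B -> C) -> (A=0 B=0 C=5)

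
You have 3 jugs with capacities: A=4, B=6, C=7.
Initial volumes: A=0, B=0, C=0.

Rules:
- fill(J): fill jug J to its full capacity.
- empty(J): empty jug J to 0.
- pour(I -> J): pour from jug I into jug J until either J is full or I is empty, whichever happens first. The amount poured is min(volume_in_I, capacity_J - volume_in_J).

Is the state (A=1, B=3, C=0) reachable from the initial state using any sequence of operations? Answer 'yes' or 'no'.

Answer: yes

Derivation:
BFS from (A=0, B=0, C=0):
  1. fill(C) -> (A=0 B=0 C=7)
  2. pour(C -> A) -> (A=4 B=0 C=3)
  3. pour(C -> B) -> (A=4 B=3 C=0)
  4. pour(A -> C) -> (A=0 B=3 C=4)
  5. fill(A) -> (A=4 B=3 C=4)
  6. pour(A -> C) -> (A=1 B=3 C=7)
  7. empty(C) -> (A=1 B=3 C=0)
Target reached → yes.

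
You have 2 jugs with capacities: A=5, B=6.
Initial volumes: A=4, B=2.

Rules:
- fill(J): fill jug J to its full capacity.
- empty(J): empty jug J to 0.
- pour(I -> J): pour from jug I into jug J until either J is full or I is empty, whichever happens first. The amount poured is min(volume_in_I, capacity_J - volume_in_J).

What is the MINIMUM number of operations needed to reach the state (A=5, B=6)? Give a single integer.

BFS from (A=4, B=2). One shortest path:
  1. fill(A) -> (A=5 B=2)
  2. fill(B) -> (A=5 B=6)
Reached target in 2 moves.

Answer: 2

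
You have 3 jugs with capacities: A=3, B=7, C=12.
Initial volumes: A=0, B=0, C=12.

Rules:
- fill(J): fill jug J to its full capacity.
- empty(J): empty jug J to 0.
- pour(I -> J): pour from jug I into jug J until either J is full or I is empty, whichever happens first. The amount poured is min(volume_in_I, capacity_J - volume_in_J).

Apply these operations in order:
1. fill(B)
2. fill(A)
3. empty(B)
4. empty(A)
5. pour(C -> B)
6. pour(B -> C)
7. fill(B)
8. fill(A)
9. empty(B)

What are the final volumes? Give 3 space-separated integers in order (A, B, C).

Step 1: fill(B) -> (A=0 B=7 C=12)
Step 2: fill(A) -> (A=3 B=7 C=12)
Step 3: empty(B) -> (A=3 B=0 C=12)
Step 4: empty(A) -> (A=0 B=0 C=12)
Step 5: pour(C -> B) -> (A=0 B=7 C=5)
Step 6: pour(B -> C) -> (A=0 B=0 C=12)
Step 7: fill(B) -> (A=0 B=7 C=12)
Step 8: fill(A) -> (A=3 B=7 C=12)
Step 9: empty(B) -> (A=3 B=0 C=12)

Answer: 3 0 12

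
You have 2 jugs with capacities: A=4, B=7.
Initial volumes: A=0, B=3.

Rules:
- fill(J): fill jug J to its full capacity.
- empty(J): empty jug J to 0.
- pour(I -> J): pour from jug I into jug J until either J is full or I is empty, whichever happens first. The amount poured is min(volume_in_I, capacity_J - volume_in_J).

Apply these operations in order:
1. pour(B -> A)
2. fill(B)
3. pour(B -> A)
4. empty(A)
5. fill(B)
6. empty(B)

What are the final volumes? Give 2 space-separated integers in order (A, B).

Answer: 0 0

Derivation:
Step 1: pour(B -> A) -> (A=3 B=0)
Step 2: fill(B) -> (A=3 B=7)
Step 3: pour(B -> A) -> (A=4 B=6)
Step 4: empty(A) -> (A=0 B=6)
Step 5: fill(B) -> (A=0 B=7)
Step 6: empty(B) -> (A=0 B=0)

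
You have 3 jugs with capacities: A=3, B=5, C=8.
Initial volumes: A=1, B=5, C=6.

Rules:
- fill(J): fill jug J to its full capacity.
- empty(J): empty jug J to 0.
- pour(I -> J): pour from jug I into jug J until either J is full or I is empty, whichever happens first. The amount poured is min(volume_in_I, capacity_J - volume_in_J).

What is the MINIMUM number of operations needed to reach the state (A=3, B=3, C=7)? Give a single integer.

Answer: 5

Derivation:
BFS from (A=1, B=5, C=6). One shortest path:
  1. empty(B) -> (A=1 B=0 C=6)
  2. pour(A -> C) -> (A=0 B=0 C=7)
  3. fill(A) -> (A=3 B=0 C=7)
  4. pour(A -> B) -> (A=0 B=3 C=7)
  5. fill(A) -> (A=3 B=3 C=7)
Reached target in 5 moves.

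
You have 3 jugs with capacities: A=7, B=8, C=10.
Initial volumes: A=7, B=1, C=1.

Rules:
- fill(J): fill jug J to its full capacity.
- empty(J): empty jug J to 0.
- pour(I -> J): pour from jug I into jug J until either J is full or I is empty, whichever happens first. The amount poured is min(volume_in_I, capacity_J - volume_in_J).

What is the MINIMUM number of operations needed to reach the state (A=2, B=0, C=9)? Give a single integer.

BFS from (A=7, B=1, C=1). One shortest path:
  1. pour(B -> C) -> (A=7 B=0 C=2)
  2. pour(A -> B) -> (A=0 B=7 C=2)
  3. pour(C -> A) -> (A=2 B=7 C=0)
  4. fill(C) -> (A=2 B=7 C=10)
  5. pour(C -> B) -> (A=2 B=8 C=9)
  6. empty(B) -> (A=2 B=0 C=9)
Reached target in 6 moves.

Answer: 6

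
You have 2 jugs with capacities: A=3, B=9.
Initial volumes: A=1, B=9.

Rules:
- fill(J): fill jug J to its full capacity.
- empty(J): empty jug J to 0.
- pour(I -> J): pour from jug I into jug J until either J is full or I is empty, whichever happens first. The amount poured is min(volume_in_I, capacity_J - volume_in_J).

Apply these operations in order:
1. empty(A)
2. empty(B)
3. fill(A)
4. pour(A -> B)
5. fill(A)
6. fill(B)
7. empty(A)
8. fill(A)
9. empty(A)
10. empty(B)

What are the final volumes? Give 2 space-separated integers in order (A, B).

Step 1: empty(A) -> (A=0 B=9)
Step 2: empty(B) -> (A=0 B=0)
Step 3: fill(A) -> (A=3 B=0)
Step 4: pour(A -> B) -> (A=0 B=3)
Step 5: fill(A) -> (A=3 B=3)
Step 6: fill(B) -> (A=3 B=9)
Step 7: empty(A) -> (A=0 B=9)
Step 8: fill(A) -> (A=3 B=9)
Step 9: empty(A) -> (A=0 B=9)
Step 10: empty(B) -> (A=0 B=0)

Answer: 0 0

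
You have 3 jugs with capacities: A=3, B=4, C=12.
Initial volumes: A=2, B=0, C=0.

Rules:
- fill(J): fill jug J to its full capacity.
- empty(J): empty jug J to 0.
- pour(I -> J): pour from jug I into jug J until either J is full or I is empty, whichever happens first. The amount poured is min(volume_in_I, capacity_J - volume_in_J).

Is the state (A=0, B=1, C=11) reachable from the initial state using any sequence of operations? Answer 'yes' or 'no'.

Answer: yes

Derivation:
BFS from (A=2, B=0, C=0):
  1. empty(A) -> (A=0 B=0 C=0)
  2. fill(C) -> (A=0 B=0 C=12)
  3. pour(C -> B) -> (A=0 B=4 C=8)
  4. pour(B -> A) -> (A=3 B=1 C=8)
  5. pour(A -> C) -> (A=0 B=1 C=11)
Target reached → yes.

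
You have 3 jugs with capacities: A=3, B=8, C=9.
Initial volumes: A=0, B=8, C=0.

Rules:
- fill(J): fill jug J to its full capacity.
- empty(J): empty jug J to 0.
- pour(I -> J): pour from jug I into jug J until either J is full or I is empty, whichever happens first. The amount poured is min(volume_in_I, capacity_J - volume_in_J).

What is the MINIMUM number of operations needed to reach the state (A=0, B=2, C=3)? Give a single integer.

Answer: 4

Derivation:
BFS from (A=0, B=8, C=0). One shortest path:
  1. pour(B -> A) -> (A=3 B=5 C=0)
  2. empty(A) -> (A=0 B=5 C=0)
  3. pour(B -> A) -> (A=3 B=2 C=0)
  4. pour(A -> C) -> (A=0 B=2 C=3)
Reached target in 4 moves.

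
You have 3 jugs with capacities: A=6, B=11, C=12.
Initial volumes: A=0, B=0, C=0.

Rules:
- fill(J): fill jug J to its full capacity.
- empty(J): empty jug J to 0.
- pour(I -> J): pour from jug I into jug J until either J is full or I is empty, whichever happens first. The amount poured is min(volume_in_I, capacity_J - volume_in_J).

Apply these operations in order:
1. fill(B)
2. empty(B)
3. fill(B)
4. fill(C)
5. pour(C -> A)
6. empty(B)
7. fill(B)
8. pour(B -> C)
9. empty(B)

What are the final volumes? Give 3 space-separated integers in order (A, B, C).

Answer: 6 0 12

Derivation:
Step 1: fill(B) -> (A=0 B=11 C=0)
Step 2: empty(B) -> (A=0 B=0 C=0)
Step 3: fill(B) -> (A=0 B=11 C=0)
Step 4: fill(C) -> (A=0 B=11 C=12)
Step 5: pour(C -> A) -> (A=6 B=11 C=6)
Step 6: empty(B) -> (A=6 B=0 C=6)
Step 7: fill(B) -> (A=6 B=11 C=6)
Step 8: pour(B -> C) -> (A=6 B=5 C=12)
Step 9: empty(B) -> (A=6 B=0 C=12)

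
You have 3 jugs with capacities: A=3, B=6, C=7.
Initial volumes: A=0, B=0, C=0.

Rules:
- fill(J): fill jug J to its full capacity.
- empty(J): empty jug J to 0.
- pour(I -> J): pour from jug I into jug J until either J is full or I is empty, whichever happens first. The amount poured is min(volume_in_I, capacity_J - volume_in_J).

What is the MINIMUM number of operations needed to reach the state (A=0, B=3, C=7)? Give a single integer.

Answer: 3

Derivation:
BFS from (A=0, B=0, C=0). One shortest path:
  1. fill(A) -> (A=3 B=0 C=0)
  2. fill(C) -> (A=3 B=0 C=7)
  3. pour(A -> B) -> (A=0 B=3 C=7)
Reached target in 3 moves.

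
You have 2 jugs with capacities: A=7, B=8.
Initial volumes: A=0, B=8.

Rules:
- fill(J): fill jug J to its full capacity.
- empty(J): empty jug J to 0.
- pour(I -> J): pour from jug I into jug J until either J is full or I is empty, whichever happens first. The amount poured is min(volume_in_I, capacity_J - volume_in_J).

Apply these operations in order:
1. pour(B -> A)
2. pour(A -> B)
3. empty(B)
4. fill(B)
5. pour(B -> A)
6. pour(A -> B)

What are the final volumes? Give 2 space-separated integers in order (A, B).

Answer: 0 8

Derivation:
Step 1: pour(B -> A) -> (A=7 B=1)
Step 2: pour(A -> B) -> (A=0 B=8)
Step 3: empty(B) -> (A=0 B=0)
Step 4: fill(B) -> (A=0 B=8)
Step 5: pour(B -> A) -> (A=7 B=1)
Step 6: pour(A -> B) -> (A=0 B=8)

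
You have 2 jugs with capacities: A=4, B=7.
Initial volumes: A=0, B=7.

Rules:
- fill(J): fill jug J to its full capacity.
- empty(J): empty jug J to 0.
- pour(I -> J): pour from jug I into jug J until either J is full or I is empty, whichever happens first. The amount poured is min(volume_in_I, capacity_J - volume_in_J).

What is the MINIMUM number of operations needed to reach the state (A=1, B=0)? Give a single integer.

Answer: 6

Derivation:
BFS from (A=0, B=7). One shortest path:
  1. fill(A) -> (A=4 B=7)
  2. empty(B) -> (A=4 B=0)
  3. pour(A -> B) -> (A=0 B=4)
  4. fill(A) -> (A=4 B=4)
  5. pour(A -> B) -> (A=1 B=7)
  6. empty(B) -> (A=1 B=0)
Reached target in 6 moves.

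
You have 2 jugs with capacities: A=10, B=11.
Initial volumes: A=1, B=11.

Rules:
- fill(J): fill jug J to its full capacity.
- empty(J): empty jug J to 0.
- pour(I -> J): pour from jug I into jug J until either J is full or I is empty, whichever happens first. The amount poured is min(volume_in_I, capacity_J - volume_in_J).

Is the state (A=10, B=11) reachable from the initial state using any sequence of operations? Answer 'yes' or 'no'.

Answer: yes

Derivation:
BFS from (A=1, B=11):
  1. fill(A) -> (A=10 B=11)
Target reached → yes.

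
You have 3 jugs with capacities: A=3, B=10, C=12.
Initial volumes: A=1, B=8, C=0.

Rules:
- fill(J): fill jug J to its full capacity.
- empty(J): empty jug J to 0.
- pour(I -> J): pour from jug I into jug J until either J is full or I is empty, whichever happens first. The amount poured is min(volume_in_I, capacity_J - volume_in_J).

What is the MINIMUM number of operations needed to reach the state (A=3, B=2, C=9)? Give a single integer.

Answer: 6

Derivation:
BFS from (A=1, B=8, C=0). One shortest path:
  1. fill(A) -> (A=3 B=8 C=0)
  2. pour(A -> C) -> (A=0 B=8 C=3)
  3. fill(A) -> (A=3 B=8 C=3)
  4. pour(A -> C) -> (A=0 B=8 C=6)
  5. pour(B -> C) -> (A=0 B=2 C=12)
  6. pour(C -> A) -> (A=3 B=2 C=9)
Reached target in 6 moves.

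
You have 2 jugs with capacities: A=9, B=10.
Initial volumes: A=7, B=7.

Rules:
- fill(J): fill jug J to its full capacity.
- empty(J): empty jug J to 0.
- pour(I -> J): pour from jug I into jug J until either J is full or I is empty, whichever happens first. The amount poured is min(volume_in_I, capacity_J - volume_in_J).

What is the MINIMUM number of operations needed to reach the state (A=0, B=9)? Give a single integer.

BFS from (A=7, B=7). One shortest path:
  1. fill(A) -> (A=9 B=7)
  2. empty(B) -> (A=9 B=0)
  3. pour(A -> B) -> (A=0 B=9)
Reached target in 3 moves.

Answer: 3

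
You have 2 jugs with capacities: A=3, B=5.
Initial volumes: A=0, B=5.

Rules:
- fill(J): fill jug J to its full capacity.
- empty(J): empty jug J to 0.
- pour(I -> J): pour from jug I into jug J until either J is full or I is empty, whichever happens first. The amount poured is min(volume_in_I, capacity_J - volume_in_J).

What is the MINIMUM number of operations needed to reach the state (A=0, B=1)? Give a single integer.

Answer: 7

Derivation:
BFS from (A=0, B=5). One shortest path:
  1. fill(A) -> (A=3 B=5)
  2. empty(B) -> (A=3 B=0)
  3. pour(A -> B) -> (A=0 B=3)
  4. fill(A) -> (A=3 B=3)
  5. pour(A -> B) -> (A=1 B=5)
  6. empty(B) -> (A=1 B=0)
  7. pour(A -> B) -> (A=0 B=1)
Reached target in 7 moves.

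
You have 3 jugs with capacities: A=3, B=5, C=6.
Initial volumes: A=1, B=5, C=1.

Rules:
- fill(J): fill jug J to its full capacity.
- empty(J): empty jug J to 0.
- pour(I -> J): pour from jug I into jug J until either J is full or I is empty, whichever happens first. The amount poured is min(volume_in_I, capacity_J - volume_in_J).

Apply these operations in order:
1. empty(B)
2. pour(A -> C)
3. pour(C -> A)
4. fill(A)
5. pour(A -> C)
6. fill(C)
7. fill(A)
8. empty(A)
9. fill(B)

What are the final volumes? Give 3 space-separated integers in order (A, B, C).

Answer: 0 5 6

Derivation:
Step 1: empty(B) -> (A=1 B=0 C=1)
Step 2: pour(A -> C) -> (A=0 B=0 C=2)
Step 3: pour(C -> A) -> (A=2 B=0 C=0)
Step 4: fill(A) -> (A=3 B=0 C=0)
Step 5: pour(A -> C) -> (A=0 B=0 C=3)
Step 6: fill(C) -> (A=0 B=0 C=6)
Step 7: fill(A) -> (A=3 B=0 C=6)
Step 8: empty(A) -> (A=0 B=0 C=6)
Step 9: fill(B) -> (A=0 B=5 C=6)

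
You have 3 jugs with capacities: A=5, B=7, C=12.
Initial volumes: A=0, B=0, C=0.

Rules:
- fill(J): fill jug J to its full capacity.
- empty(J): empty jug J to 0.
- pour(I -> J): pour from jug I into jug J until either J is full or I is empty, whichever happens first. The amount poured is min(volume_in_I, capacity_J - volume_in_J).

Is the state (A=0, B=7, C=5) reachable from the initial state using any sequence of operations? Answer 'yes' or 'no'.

Answer: yes

Derivation:
BFS from (A=0, B=0, C=0):
  1. fill(C) -> (A=0 B=0 C=12)
  2. pour(C -> B) -> (A=0 B=7 C=5)
Target reached → yes.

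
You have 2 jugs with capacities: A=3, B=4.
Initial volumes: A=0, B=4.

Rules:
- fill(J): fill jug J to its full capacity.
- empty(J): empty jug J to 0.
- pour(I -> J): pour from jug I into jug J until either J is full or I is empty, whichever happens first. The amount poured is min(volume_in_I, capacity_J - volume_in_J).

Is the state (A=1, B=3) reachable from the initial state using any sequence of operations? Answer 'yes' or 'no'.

Answer: no

Derivation:
BFS explored all 14 reachable states.
Reachable set includes: (0,0), (0,1), (0,2), (0,3), (0,4), (1,0), (1,4), (2,0), (2,4), (3,0), (3,1), (3,2) ...
Target (A=1, B=3) not in reachable set → no.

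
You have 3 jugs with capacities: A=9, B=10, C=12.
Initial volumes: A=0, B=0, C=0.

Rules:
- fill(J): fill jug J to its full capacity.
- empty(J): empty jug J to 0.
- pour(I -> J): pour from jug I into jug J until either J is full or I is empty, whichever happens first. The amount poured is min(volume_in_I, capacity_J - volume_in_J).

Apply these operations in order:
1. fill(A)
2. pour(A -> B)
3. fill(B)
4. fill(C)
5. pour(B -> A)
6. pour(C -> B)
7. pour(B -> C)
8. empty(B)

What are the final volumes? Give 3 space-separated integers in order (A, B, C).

Step 1: fill(A) -> (A=9 B=0 C=0)
Step 2: pour(A -> B) -> (A=0 B=9 C=0)
Step 3: fill(B) -> (A=0 B=10 C=0)
Step 4: fill(C) -> (A=0 B=10 C=12)
Step 5: pour(B -> A) -> (A=9 B=1 C=12)
Step 6: pour(C -> B) -> (A=9 B=10 C=3)
Step 7: pour(B -> C) -> (A=9 B=1 C=12)
Step 8: empty(B) -> (A=9 B=0 C=12)

Answer: 9 0 12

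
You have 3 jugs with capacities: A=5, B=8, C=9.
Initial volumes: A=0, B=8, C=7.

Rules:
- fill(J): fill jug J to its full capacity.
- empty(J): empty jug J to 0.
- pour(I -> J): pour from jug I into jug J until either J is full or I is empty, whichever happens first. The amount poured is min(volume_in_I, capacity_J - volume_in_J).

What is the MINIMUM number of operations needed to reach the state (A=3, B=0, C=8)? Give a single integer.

BFS from (A=0, B=8, C=7). One shortest path:
  1. fill(A) -> (A=5 B=8 C=7)
  2. pour(A -> C) -> (A=3 B=8 C=9)
  3. empty(C) -> (A=3 B=8 C=0)
  4. pour(B -> C) -> (A=3 B=0 C=8)
Reached target in 4 moves.

Answer: 4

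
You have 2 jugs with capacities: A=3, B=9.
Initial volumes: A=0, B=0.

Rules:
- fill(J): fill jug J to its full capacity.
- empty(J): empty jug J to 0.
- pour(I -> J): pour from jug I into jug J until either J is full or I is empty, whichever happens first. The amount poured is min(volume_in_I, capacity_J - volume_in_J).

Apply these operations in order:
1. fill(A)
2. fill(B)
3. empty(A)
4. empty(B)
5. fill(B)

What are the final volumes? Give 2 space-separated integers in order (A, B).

Step 1: fill(A) -> (A=3 B=0)
Step 2: fill(B) -> (A=3 B=9)
Step 3: empty(A) -> (A=0 B=9)
Step 4: empty(B) -> (A=0 B=0)
Step 5: fill(B) -> (A=0 B=9)

Answer: 0 9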